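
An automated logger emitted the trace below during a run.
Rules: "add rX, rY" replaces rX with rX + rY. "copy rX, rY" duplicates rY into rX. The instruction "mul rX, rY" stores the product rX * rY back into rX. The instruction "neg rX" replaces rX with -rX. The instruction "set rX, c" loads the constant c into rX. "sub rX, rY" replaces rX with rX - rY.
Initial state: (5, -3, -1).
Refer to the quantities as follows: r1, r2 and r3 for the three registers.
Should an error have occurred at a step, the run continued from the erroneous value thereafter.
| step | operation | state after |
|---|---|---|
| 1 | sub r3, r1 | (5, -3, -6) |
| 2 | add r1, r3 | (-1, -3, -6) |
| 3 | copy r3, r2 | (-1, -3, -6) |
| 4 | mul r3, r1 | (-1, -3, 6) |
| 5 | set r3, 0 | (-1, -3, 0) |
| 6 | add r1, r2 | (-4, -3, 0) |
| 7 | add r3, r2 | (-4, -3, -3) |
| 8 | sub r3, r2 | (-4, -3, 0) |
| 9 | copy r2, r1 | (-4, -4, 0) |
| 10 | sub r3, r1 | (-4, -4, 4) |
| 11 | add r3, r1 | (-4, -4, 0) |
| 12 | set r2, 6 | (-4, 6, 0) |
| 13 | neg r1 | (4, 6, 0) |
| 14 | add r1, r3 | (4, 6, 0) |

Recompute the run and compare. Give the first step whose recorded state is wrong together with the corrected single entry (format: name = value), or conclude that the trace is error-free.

1. r3 = -1 - 5 = -6 (matches)
2. r1 = 5 + -6 = -1 (matches)
3. r3 = -3 (not what was recorded)
First incorrect step: 3; the correct value is r3 = -3.

step 3, r3 = -3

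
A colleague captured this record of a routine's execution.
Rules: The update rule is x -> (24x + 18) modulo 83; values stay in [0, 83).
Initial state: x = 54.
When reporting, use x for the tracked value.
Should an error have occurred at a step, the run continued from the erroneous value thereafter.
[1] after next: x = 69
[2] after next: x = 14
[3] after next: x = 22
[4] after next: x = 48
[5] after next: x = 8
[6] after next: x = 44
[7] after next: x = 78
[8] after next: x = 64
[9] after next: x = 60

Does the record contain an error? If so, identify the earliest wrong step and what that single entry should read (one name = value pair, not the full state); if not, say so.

1. x = (24*54 + 18) mod 83 = 69 (no discrepancy)
2. x = (24*69 + 18) mod 83 = 14 (in agreement)
3. x = (24*14 + 18) mod 83 = 22 (confirmed correct)
4. x = (24*22 + 18) mod 83 = 48 (checks out)
5. x = (24*48 + 18) mod 83 = 8 (in agreement)
6. x = (24*8 + 18) mod 83 = 44 (checks out)
7. x = (24*44 + 18) mod 83 = 78 (exactly as logged)
8. x = (24*78 + 18) mod 83 = 64 (in agreement)
9. x = (24*64 + 18) mod 83 = 60 (confirmed correct)
All steps check out; nothing to correct.

no error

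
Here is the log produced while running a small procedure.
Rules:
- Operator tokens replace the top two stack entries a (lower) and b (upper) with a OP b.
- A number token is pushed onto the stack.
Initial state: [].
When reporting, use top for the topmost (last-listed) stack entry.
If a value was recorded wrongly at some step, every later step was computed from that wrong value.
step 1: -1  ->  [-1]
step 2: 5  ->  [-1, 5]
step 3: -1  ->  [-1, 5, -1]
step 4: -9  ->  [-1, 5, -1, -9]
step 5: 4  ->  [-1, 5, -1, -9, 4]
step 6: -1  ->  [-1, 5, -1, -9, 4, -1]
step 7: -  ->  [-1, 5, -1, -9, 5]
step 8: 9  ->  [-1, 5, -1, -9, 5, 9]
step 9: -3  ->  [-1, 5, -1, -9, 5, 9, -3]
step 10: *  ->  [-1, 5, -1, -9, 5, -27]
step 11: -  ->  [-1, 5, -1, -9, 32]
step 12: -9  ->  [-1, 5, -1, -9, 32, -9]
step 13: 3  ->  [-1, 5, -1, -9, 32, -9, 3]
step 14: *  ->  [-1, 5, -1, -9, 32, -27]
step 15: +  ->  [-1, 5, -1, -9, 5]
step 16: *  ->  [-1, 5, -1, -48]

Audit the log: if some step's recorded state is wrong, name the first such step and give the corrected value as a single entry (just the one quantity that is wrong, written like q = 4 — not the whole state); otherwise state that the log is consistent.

Recomputing the run from the initial state:
step 1: [-1]
step 2: [-1, 5]
step 3: [-1, 5, -1]
step 4: [-1, 5, -1, -9]
step 5: [-1, 5, -1, -9, 4]
step 6: [-1, 5, -1, -9, 4, -1]
step 7: [-1, 5, -1, -9, 5]
step 8: [-1, 5, -1, -9, 5, 9]
step 9: [-1, 5, -1, -9, 5, 9, -3]
step 10: [-1, 5, -1, -9, 5, -27]
step 11: [-1, 5, -1, -9, 32]
step 12: [-1, 5, -1, -9, 32, -9]
step 13: [-1, 5, -1, -9, 32, -9, 3]
step 14: [-1, 5, -1, -9, 32, -27]
step 15: [-1, 5, -1, -9, 5]
step 16: [-1, 5, -1, -45]
The first disagreement with the log is at step 16, where the value should be top = -45.

step 16, top = -45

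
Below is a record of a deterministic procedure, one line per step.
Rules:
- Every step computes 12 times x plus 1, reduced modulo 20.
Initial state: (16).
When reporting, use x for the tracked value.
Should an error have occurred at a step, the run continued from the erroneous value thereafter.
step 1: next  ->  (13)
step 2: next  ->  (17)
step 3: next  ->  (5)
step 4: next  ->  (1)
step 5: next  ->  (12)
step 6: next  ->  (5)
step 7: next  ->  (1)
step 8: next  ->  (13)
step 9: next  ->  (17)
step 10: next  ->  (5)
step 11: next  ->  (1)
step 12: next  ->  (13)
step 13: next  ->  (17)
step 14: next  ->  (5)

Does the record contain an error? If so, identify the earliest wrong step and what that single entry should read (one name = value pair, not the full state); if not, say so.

step 5, x = 13

1. x = (12*16 + 1) mod 20 = 13 (verified)
2. x = (12*13 + 1) mod 20 = 17 (exactly as logged)
3. x = (12*17 + 1) mod 20 = 5 (matches)
4. x = (12*5 + 1) mod 20 = 1 (no discrepancy)
5. x = (12*1 + 1) mod 20 = 13 (not what was recorded)
So the first discrepancy is step 5, where the right value is x = 13.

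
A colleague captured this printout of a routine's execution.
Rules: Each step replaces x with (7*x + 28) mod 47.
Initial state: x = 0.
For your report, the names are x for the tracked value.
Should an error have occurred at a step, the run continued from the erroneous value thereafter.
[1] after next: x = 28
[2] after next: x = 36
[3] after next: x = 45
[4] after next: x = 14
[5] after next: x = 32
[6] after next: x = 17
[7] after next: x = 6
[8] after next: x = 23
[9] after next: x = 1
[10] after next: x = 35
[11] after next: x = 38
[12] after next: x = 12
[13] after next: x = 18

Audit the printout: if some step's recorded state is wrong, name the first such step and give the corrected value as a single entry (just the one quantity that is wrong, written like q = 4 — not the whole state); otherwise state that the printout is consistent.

no error

step 1: x = (7*0 + 28) mod 47 = 28 -> same as recorded
step 2: x = (7*28 + 28) mod 47 = 36 -> in agreement
step 3: x = (7*36 + 28) mod 47 = 45 -> in agreement
step 4: x = (7*45 + 28) mod 47 = 14 -> checks out
step 5: x = (7*14 + 28) mod 47 = 32 -> confirmed correct
step 6: x = (7*32 + 28) mod 47 = 17 -> agrees with the printout
step 7: x = (7*17 + 28) mod 47 = 6 -> agrees with the printout
step 8: x = (7*6 + 28) mod 47 = 23 -> agrees with the printout
step 9: x = (7*23 + 28) mod 47 = 1 -> exactly as logged
step 10: x = (7*1 + 28) mod 47 = 35 -> agrees with the printout
step 11: x = (7*35 + 28) mod 47 = 38 -> verified
step 12: x = (7*38 + 28) mod 47 = 12 -> in agreement
step 13: x = (7*12 + 28) mod 47 = 18 -> matches
No step deviates from the rules.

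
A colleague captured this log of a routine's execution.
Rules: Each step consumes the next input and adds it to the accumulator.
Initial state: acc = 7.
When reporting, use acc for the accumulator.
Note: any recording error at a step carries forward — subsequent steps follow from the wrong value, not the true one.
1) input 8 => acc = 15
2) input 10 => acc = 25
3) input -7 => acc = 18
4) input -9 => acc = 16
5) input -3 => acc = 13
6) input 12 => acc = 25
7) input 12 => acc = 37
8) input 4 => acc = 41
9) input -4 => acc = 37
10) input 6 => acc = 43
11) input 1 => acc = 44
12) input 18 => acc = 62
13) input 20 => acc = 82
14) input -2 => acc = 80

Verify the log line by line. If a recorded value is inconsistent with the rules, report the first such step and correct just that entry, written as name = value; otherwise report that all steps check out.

step 4, acc = 9

Recomputing the run from the initial state:
step 1: acc = 15
step 2: acc = 25
step 3: acc = 18
step 4: acc = 9
step 5: acc = 6
step 6: acc = 18
step 7: acc = 30
step 8: acc = 34
step 9: acc = 30
step 10: acc = 36
step 11: acc = 37
step 12: acc = 55
step 13: acc = 75
step 14: acc = 73
The first disagreement with the log is at step 4, where the value should be acc = 9.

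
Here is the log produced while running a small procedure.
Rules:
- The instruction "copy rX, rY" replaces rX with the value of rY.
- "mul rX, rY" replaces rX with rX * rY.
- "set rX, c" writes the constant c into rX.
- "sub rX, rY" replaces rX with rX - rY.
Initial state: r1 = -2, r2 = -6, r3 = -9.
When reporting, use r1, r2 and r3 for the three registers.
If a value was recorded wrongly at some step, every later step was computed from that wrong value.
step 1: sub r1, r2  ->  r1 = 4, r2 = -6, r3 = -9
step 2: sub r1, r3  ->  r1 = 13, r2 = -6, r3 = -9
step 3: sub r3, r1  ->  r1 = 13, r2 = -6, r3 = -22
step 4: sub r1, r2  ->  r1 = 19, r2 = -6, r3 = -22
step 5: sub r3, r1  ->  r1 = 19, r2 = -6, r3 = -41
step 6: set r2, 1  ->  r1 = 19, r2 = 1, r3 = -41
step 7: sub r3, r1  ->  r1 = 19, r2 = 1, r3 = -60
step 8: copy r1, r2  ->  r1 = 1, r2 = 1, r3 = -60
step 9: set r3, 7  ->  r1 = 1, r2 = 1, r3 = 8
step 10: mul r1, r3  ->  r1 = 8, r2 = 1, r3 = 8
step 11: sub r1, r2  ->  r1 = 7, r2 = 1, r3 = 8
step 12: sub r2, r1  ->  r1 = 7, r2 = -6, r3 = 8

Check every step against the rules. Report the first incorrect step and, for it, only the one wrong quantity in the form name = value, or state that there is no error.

Step 1: r1 = -2 - -6 = 4 — consistent with the log.
Step 2: r1 = 4 - -9 = 13 — confirmed correct.
Step 3: r3 = -9 - 13 = -22 — same as recorded.
Step 4: r1 = 13 - -6 = 19 — consistent with the log.
Step 5: r3 = -22 - 19 = -41 — confirmed correct.
Step 6: r2 = 1 — confirmed correct.
Step 7: r3 = -41 - 19 = -60 — same as recorded.
Step 8: r1 = 1 — agrees with the log.
Step 9: r3 = 7 — this is not what the log shows.
Step 9 is the first one off; corrected, r3 = 7.

step 9, r3 = 7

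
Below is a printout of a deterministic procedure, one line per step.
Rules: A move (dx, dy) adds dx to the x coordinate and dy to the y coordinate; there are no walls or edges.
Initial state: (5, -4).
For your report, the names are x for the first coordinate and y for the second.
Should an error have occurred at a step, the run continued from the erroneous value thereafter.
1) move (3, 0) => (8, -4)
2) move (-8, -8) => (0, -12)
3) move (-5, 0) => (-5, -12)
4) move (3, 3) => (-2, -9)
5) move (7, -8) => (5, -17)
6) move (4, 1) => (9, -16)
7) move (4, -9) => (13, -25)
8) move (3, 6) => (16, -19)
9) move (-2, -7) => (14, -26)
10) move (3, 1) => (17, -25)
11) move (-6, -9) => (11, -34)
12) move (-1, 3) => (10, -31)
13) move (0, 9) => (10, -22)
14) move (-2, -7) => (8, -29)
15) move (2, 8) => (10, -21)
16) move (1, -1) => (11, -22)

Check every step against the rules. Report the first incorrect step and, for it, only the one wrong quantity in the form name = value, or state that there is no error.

Recomputing the run from the initial state:
step 1: x = 8, y = -4
step 2: x = 0, y = -12
step 3: x = -5, y = -12
step 4: x = -2, y = -9
step 5: x = 5, y = -17
step 6: x = 9, y = -16
step 7: x = 13, y = -25
step 8: x = 16, y = -19
step 9: x = 14, y = -26
step 10: x = 17, y = -25
step 11: x = 11, y = -34
step 12: x = 10, y = -31
step 13: x = 10, y = -22
step 14: x = 8, y = -29
step 15: x = 10, y = -21
step 16: x = 11, y = -22
This matches the printout at every step.

no error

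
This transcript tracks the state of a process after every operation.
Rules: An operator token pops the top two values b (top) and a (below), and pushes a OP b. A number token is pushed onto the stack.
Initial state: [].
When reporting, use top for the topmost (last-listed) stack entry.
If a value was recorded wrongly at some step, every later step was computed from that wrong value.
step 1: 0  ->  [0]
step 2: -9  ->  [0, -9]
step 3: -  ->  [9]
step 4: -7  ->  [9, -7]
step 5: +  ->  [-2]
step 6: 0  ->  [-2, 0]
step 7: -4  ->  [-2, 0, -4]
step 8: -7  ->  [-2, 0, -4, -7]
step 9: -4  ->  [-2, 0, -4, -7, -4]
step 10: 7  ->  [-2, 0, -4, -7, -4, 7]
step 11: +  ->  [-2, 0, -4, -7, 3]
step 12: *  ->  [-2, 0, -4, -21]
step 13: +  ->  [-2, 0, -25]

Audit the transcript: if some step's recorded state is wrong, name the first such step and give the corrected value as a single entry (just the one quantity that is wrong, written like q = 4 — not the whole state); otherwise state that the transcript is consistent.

step 5, top = 2

Recomputing the run from the initial state:
step 1: [0]
step 2: [0, -9]
step 3: [9]
step 4: [9, -7]
step 5: [2]
step 6: [2, 0]
step 7: [2, 0, -4]
step 8: [2, 0, -4, -7]
step 9: [2, 0, -4, -7, -4]
step 10: [2, 0, -4, -7, -4, 7]
step 11: [2, 0, -4, -7, 3]
step 12: [2, 0, -4, -21]
step 13: [2, 0, -25]
The first disagreement with the transcript is at step 5, where the value should be top = 2.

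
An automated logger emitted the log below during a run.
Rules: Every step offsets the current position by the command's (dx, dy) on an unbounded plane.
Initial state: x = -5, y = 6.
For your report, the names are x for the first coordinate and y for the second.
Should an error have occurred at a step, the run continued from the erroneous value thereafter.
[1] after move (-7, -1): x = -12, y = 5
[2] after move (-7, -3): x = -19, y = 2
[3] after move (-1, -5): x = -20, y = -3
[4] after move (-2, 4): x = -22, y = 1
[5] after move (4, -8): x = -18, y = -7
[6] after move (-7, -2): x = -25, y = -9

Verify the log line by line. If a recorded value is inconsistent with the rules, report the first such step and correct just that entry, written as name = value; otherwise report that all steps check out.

no error

1. x = -5 + (-7) = -12, y = 6 + (-1) = 5 (exactly as logged)
2. x = -12 + (-7) = -19, y = 5 + (-3) = 2 (confirmed correct)
3. x = -19 + (-1) = -20, y = 2 + (-5) = -3 (same as recorded)
4. x = -20 + (-2) = -22, y = -3 + (4) = 1 (no discrepancy)
5. x = -22 + (4) = -18, y = 1 + (-8) = -7 (consistent with the log)
6. x = -18 + (-7) = -25, y = -7 + (-2) = -9 (checks out)
Each recorded entry agrees with the recomputation.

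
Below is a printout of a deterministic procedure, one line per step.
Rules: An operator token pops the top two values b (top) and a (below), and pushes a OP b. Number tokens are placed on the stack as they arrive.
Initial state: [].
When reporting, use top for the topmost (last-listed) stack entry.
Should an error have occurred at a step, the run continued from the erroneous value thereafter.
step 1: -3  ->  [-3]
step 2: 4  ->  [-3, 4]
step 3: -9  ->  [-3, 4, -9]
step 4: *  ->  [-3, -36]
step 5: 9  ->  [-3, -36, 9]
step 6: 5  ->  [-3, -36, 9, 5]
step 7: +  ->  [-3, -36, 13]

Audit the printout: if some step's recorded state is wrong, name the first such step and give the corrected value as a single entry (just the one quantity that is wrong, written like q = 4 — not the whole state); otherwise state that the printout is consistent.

step 7, top = 14

step 1: push -3: top = -3 -> exactly as logged
step 2: push 4: top = 4 -> same as recorded
step 3: push -9: top = -9 -> consistent with the printout
step 4: 4 * -9 = -36 -> matches
step 5: push 9: top = 9 -> checks out
step 6: push 5: top = 5 -> confirmed correct
step 7: 9 + 5 = 14 -> a discrepancy with the printout
The audit stops at step 7: the recorded entry is wrong and should be top = 14.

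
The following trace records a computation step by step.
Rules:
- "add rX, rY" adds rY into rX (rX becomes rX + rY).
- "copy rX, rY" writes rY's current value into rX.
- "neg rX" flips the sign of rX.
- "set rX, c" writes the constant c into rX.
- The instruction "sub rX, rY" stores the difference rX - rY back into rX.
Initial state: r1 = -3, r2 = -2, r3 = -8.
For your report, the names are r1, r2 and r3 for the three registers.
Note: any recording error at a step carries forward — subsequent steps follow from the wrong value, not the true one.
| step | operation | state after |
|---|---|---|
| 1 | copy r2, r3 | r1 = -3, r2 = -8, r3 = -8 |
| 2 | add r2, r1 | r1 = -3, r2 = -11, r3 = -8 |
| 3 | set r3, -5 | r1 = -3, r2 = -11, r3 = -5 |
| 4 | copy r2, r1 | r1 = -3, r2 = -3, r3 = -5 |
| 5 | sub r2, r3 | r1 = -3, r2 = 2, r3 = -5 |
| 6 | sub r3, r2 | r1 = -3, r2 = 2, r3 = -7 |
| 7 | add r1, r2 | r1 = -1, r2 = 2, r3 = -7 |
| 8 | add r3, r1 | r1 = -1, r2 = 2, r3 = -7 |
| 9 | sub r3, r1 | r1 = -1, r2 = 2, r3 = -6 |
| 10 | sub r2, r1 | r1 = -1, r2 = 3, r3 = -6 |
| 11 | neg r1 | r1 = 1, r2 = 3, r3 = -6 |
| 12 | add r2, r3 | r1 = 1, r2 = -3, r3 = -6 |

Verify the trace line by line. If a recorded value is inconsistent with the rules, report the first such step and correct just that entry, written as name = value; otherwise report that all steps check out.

step 8, r3 = -8

Recomputing the run from the initial state:
step 1: r1 = -3, r2 = -8, r3 = -8
step 2: r1 = -3, r2 = -11, r3 = -8
step 3: r1 = -3, r2 = -11, r3 = -5
step 4: r1 = -3, r2 = -3, r3 = -5
step 5: r1 = -3, r2 = 2, r3 = -5
step 6: r1 = -3, r2 = 2, r3 = -7
step 7: r1 = -1, r2 = 2, r3 = -7
step 8: r1 = -1, r2 = 2, r3 = -8
step 9: r1 = -1, r2 = 2, r3 = -7
step 10: r1 = -1, r2 = 3, r3 = -7
step 11: r1 = 1, r2 = 3, r3 = -7
step 12: r1 = 1, r2 = -4, r3 = -7
The first disagreement with the trace is at step 8, where the value should be r3 = -8.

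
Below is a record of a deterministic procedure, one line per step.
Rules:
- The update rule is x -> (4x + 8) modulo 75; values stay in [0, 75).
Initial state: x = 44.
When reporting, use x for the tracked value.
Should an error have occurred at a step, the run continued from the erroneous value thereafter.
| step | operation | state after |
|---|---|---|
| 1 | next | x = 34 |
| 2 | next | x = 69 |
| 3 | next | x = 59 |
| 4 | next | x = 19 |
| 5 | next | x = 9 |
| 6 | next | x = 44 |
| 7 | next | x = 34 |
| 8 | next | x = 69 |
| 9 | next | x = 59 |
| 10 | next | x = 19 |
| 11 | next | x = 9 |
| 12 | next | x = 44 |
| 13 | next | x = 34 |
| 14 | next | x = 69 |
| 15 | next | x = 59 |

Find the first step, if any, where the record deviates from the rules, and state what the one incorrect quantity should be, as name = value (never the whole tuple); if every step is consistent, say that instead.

no error

Recomputing the run from the initial state:
step 1: x = 34
step 2: x = 69
step 3: x = 59
step 4: x = 19
step 5: x = 9
step 6: x = 44
step 7: x = 34
step 8: x = 69
step 9: x = 59
step 10: x = 19
step 11: x = 9
step 12: x = 44
step 13: x = 34
step 14: x = 69
step 15: x = 59
This matches the record at every step.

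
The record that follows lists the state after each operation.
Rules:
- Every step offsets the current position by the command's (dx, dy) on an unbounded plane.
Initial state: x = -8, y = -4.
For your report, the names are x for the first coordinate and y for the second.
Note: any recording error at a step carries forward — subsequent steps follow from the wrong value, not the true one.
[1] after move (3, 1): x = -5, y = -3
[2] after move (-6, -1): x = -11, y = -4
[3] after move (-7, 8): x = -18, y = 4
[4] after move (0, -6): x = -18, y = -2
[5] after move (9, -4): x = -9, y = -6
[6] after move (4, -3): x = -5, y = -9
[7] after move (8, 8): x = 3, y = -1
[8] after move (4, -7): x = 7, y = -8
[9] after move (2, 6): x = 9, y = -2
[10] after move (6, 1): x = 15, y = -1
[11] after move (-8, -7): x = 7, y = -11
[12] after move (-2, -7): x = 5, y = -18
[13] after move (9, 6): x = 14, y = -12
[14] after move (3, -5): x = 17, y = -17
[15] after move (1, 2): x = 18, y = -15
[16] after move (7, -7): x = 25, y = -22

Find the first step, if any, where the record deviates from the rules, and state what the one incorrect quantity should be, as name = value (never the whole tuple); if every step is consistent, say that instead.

step 1: x = -8 + (3) = -5, y = -4 + (1) = -3 -> agrees with the record
step 2: x = -5 + (-6) = -11, y = -3 + (-1) = -4 -> in agreement
step 3: x = -11 + (-7) = -18, y = -4 + (8) = 4 -> no discrepancy
step 4: x = -18 + (0) = -18, y = 4 + (-6) = -2 -> exactly as logged
step 5: x = -18 + (9) = -9, y = -2 + (-4) = -6 -> no discrepancy
step 6: x = -9 + (4) = -5, y = -6 + (-3) = -9 -> agrees with the record
step 7: x = -5 + (8) = 3, y = -9 + (8) = -1 -> consistent with the record
step 8: x = 3 + (4) = 7, y = -1 + (-7) = -8 -> exactly as logged
step 9: x = 7 + (2) = 9, y = -8 + (6) = -2 -> verified
step 10: x = 9 + (6) = 15, y = -2 + (1) = -1 -> exactly as logged
step 11: x = 15 + (-8) = 7, y = -1 + (-7) = -8 -> the record has a different value
Conclusion: step 11 carries the first error; the entry should be y = -8.

step 11, y = -8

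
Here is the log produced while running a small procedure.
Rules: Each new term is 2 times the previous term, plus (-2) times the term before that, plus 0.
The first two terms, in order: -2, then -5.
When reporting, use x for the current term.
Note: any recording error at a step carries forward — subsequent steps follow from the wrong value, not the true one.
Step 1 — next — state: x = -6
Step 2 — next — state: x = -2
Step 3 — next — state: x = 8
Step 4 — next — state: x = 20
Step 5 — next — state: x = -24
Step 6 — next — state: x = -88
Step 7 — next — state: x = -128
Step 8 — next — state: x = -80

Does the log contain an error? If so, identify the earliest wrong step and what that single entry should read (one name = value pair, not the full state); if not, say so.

Recomputing the run from the initial state:
step 1: x = -6
step 2: x = -2
step 3: x = 8
step 4: x = 20
step 5: x = 24
step 6: x = 8
step 7: x = -32
step 8: x = -80
The first disagreement with the log is at step 5, where the value should be x = 24.

step 5, x = 24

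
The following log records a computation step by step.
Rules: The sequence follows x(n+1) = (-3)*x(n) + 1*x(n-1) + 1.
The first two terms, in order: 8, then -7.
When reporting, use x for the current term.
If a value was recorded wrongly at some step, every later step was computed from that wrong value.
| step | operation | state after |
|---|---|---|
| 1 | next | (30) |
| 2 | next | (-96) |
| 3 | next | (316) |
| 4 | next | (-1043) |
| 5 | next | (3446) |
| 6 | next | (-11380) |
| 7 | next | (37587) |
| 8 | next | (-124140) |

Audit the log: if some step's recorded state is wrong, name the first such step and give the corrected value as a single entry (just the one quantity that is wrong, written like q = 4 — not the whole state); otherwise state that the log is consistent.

Recomputing the run from the initial state:
step 1: x = 30
step 2: x = -96
step 3: x = 319
step 4: x = -1052
step 5: x = 3476
step 6: x = -11479
step 7: x = 37914
step 8: x = -125220
The first disagreement with the log is at step 3, where the value should be x = 319.

step 3, x = 319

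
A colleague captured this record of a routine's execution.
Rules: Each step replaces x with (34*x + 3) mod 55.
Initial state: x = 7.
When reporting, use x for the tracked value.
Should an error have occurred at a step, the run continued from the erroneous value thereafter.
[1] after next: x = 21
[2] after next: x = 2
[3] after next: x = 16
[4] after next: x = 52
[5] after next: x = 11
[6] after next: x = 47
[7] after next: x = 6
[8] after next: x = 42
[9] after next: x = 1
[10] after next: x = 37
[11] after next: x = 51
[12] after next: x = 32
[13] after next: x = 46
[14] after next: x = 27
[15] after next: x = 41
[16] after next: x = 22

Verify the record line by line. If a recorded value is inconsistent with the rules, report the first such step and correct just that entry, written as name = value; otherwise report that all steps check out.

step 1: x = (34*7 + 3) mod 55 = 21 -> consistent with the record
step 2: x = (34*21 + 3) mod 55 = 2 -> exactly as logged
step 3: x = (34*2 + 3) mod 55 = 16 -> no discrepancy
step 4: x = (34*16 + 3) mod 55 = 52 -> matches
step 5: x = (34*52 + 3) mod 55 = 11 -> no discrepancy
step 6: x = (34*11 + 3) mod 55 = 47 -> same as recorded
step 7: x = (34*47 + 3) mod 55 = 6 -> verified
step 8: x = (34*6 + 3) mod 55 = 42 -> same as recorded
step 9: x = (34*42 + 3) mod 55 = 1 -> agrees with the record
step 10: x = (34*1 + 3) mod 55 = 37 -> matches
step 11: x = (34*37 + 3) mod 55 = 51 -> exactly as logged
step 12: x = (34*51 + 3) mod 55 = 32 -> checks out
step 13: x = (34*32 + 3) mod 55 = 46 -> no discrepancy
step 14: x = (34*46 + 3) mod 55 = 27 -> matches
step 15: x = (34*27 + 3) mod 55 = 41 -> same as recorded
step 16: x = (34*41 + 3) mod 55 = 22 -> agrees with the record
All steps check out; nothing to correct.

no error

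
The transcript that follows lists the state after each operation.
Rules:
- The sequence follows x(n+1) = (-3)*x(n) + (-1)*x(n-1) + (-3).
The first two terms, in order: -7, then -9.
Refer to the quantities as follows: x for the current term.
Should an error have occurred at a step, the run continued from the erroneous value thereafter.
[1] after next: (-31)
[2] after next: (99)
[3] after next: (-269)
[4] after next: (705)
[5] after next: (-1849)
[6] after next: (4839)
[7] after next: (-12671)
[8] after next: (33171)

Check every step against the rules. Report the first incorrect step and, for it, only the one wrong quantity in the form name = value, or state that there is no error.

step 1, x = 31

Recomputing the run from the initial state:
step 1: x = 31
step 2: x = -87
step 3: x = 227
step 4: x = -597
step 5: x = 1561
step 6: x = -4089
step 7: x = 10703
step 8: x = -28023
The first disagreement with the transcript is at step 1, where the value should be x = 31.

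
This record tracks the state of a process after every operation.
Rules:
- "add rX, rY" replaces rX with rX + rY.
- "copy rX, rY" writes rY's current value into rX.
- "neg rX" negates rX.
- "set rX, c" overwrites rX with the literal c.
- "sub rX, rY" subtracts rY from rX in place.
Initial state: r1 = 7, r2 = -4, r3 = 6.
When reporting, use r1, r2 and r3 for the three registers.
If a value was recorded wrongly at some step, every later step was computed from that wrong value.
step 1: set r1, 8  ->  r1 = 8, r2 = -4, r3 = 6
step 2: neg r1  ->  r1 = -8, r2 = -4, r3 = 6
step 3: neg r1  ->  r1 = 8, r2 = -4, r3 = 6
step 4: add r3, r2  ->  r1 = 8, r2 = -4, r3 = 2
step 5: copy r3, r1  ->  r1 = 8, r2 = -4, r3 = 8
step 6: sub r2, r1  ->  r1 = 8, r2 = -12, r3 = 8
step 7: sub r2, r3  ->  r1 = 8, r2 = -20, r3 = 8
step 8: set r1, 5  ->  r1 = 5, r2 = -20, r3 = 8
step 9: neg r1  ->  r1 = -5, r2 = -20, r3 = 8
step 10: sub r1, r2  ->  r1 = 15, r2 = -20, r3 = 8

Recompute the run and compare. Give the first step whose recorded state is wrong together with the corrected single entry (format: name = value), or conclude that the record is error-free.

no error

1. r1 = 8 (in agreement)
2. r1 = -(8) = -8 (no discrepancy)
3. r1 = -(-8) = 8 (no discrepancy)
4. r3 = 6 + -4 = 2 (matches)
5. r3 = 8 (checks out)
6. r2 = -4 - 8 = -12 (confirmed correct)
7. r2 = -12 - 8 = -20 (in agreement)
8. r1 = 5 (verified)
9. r1 = -(5) = -5 (confirmed correct)
10. r1 = -5 - -20 = 15 (confirmed correct)
No step deviates from the rules.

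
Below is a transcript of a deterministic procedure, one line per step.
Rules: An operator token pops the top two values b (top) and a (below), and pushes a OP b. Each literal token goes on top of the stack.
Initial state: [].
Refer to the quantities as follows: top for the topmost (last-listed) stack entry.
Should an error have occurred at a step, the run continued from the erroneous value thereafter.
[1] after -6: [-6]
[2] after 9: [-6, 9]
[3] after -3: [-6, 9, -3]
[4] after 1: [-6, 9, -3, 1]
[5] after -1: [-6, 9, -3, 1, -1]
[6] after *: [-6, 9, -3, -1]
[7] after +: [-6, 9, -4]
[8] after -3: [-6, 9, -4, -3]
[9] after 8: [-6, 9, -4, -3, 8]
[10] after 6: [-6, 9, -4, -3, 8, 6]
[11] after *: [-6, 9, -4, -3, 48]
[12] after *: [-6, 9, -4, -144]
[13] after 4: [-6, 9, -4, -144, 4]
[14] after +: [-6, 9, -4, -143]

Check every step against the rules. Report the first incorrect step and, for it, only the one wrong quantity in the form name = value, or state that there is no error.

step 14, top = -140

Recomputing the run from the initial state:
step 1: [-6]
step 2: [-6, 9]
step 3: [-6, 9, -3]
step 4: [-6, 9, -3, 1]
step 5: [-6, 9, -3, 1, -1]
step 6: [-6, 9, -3, -1]
step 7: [-6, 9, -4]
step 8: [-6, 9, -4, -3]
step 9: [-6, 9, -4, -3, 8]
step 10: [-6, 9, -4, -3, 8, 6]
step 11: [-6, 9, -4, -3, 48]
step 12: [-6, 9, -4, -144]
step 13: [-6, 9, -4, -144, 4]
step 14: [-6, 9, -4, -140]
The first disagreement with the transcript is at step 14, where the value should be top = -140.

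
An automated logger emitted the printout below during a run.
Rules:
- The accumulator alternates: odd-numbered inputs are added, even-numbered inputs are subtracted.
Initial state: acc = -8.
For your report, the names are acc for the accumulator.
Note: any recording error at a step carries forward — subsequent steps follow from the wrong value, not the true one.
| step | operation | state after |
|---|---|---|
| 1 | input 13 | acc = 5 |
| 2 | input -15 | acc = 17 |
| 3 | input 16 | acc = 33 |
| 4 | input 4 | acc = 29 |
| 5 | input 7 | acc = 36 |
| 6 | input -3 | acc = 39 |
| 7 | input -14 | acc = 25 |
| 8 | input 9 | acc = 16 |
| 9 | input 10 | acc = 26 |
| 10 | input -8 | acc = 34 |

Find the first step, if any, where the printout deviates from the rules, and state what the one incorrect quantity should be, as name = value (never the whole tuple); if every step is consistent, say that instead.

step 2, acc = 20

1. acc = -8 + 13 = 5 (consistent with the printout)
2. acc = 5 - -15 = 20 (the printout disagrees here)
First incorrect step: 2; the correct value is acc = 20.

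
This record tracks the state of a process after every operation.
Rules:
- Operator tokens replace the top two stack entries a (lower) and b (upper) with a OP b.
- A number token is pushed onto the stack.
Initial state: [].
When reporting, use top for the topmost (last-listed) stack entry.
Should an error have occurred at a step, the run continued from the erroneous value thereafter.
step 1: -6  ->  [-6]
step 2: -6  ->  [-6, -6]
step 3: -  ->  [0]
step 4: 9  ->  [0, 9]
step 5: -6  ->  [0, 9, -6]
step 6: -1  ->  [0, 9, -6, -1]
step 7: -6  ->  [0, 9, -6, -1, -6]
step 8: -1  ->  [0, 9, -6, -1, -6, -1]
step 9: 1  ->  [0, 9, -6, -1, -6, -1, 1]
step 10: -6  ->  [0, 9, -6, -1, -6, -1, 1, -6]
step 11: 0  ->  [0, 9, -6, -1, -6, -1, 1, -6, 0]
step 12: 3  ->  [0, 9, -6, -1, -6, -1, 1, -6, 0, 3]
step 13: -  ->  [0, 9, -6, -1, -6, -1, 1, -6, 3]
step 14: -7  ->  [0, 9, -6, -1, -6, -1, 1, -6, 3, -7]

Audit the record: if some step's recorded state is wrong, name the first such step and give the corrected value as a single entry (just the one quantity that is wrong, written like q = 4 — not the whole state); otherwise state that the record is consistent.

step 13, top = -3

Step 1: push -6: top = -6 — in agreement.
Step 2: push -6: top = -6 — verified.
Step 3: -6 - -6 = 0 — confirmed correct.
Step 4: push 9: top = 9 — agrees with the record.
Step 5: push -6: top = -6 — verified.
Step 6: push -1: top = -1 — exactly as logged.
Step 7: push -6: top = -6 — matches.
Step 8: push -1: top = -1 — matches.
Step 9: push 1: top = 1 — in agreement.
Step 10: push -6: top = -6 — matches.
Step 11: push 0: top = 0 — in agreement.
Step 12: push 3: top = 3 — exactly as logged.
Step 13: 0 - 3 = -3 — this is not what the record shows.
Step 13 is the first one off; corrected, top = -3.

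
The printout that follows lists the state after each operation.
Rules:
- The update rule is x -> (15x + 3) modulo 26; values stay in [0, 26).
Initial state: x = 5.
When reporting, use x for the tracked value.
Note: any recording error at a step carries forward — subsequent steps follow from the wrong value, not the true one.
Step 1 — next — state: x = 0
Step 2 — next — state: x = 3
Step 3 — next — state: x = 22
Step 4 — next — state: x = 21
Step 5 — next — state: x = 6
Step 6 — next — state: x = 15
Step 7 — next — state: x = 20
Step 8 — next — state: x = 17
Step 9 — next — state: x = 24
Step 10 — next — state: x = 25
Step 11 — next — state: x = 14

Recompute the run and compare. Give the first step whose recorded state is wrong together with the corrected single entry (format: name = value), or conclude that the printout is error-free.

Recomputing the run from the initial state:
step 1: x = 0
step 2: x = 3
step 3: x = 22
step 4: x = 21
step 5: x = 6
step 6: x = 15
step 7: x = 20
step 8: x = 17
step 9: x = 24
step 10: x = 25
step 11: x = 14
This matches the printout at every step.

no error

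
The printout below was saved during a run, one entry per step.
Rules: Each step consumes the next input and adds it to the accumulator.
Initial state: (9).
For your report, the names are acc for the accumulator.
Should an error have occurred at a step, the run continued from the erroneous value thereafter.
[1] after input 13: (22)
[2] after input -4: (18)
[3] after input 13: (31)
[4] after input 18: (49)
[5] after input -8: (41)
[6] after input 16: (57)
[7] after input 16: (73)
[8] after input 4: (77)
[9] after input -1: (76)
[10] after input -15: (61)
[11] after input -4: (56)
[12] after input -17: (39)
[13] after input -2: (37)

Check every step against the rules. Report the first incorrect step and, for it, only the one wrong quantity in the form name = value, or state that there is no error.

Recomputing the run from the initial state:
step 1: acc = 22
step 2: acc = 18
step 3: acc = 31
step 4: acc = 49
step 5: acc = 41
step 6: acc = 57
step 7: acc = 73
step 8: acc = 77
step 9: acc = 76
step 10: acc = 61
step 11: acc = 57
step 12: acc = 40
step 13: acc = 38
The first disagreement with the printout is at step 11, where the value should be acc = 57.

step 11, acc = 57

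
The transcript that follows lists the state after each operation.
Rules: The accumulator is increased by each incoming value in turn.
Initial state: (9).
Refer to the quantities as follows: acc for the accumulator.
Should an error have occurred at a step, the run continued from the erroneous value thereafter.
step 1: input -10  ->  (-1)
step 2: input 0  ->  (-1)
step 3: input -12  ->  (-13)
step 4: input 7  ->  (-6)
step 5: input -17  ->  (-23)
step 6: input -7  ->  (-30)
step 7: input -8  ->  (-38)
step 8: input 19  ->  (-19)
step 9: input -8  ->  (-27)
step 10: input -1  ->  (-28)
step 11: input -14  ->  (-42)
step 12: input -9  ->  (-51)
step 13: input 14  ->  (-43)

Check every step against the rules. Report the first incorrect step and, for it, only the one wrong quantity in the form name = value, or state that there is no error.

step 13, acc = -37

step 1: acc = 9 + -10 = -1 -> consistent with the transcript
step 2: acc = -1 + 0 = -1 -> same as recorded
step 3: acc = -1 + -12 = -13 -> agrees with the transcript
step 4: acc = -13 + 7 = -6 -> checks out
step 5: acc = -6 + -17 = -23 -> confirmed correct
step 6: acc = -23 + -7 = -30 -> no discrepancy
step 7: acc = -30 + -8 = -38 -> exactly as logged
step 8: acc = -38 + 19 = -19 -> same as recorded
step 9: acc = -19 + -8 = -27 -> same as recorded
step 10: acc = -27 + -1 = -28 -> matches
step 11: acc = -28 + -14 = -42 -> same as recorded
step 12: acc = -42 + -9 = -51 -> no discrepancy
step 13: acc = -51 + 14 = -37 -> first mismatch against the transcript
That makes step 13 the first incorrect line — acc = -37 is what it should show.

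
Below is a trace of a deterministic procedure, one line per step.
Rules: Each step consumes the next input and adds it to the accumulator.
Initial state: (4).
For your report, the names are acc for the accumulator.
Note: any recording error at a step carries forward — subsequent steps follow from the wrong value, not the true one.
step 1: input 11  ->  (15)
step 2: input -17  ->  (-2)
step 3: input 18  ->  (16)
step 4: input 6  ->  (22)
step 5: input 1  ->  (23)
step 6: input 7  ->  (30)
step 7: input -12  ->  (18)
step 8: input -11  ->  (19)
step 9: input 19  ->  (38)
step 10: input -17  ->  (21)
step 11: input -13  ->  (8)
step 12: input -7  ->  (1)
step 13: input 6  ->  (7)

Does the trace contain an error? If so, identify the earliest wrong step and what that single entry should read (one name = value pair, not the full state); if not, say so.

Recomputing the run from the initial state:
step 1: acc = 15
step 2: acc = -2
step 3: acc = 16
step 4: acc = 22
step 5: acc = 23
step 6: acc = 30
step 7: acc = 18
step 8: acc = 7
step 9: acc = 26
step 10: acc = 9
step 11: acc = -4
step 12: acc = -11
step 13: acc = -5
The first disagreement with the trace is at step 8, where the value should be acc = 7.

step 8, acc = 7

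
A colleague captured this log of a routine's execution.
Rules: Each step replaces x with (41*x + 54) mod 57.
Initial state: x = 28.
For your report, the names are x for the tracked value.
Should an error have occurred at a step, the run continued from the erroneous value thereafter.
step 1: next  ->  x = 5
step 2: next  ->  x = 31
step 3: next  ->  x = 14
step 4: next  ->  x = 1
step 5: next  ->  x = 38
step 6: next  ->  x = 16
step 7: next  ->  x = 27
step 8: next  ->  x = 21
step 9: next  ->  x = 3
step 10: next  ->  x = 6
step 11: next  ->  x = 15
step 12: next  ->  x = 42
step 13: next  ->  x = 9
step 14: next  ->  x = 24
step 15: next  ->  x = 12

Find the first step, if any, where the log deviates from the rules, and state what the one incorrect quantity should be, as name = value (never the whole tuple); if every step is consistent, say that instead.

step 1: x = (41*28 + 54) mod 57 = 5 -> in agreement
step 2: x = (41*5 + 54) mod 57 = 31 -> agrees with the log
step 3: x = (41*31 + 54) mod 57 = 14 -> exactly as logged
step 4: x = (41*14 + 54) mod 57 = 1 -> in agreement
step 5: x = (41*1 + 54) mod 57 = 38 -> confirmed correct
step 6: x = (41*38 + 54) mod 57 = 16 -> exactly as logged
step 7: x = (41*16 + 54) mod 57 = 26 -> first mismatch against the log
The audit stops at step 7: the recorded entry is wrong and should be x = 26.

step 7, x = 26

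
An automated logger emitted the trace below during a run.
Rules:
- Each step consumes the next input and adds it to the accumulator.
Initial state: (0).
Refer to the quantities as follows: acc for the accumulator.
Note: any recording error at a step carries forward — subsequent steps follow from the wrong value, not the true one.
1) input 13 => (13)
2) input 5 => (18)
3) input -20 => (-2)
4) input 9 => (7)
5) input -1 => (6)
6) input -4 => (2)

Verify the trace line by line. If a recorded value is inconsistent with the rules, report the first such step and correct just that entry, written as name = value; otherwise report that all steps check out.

step 1: acc = 0 + 13 = 13 -> exactly as logged
step 2: acc = 13 + 5 = 18 -> agrees with the trace
step 3: acc = 18 + -20 = -2 -> no discrepancy
step 4: acc = -2 + 9 = 7 -> consistent with the trace
step 5: acc = 7 + -1 = 6 -> in agreement
step 6: acc = 6 + -4 = 2 -> checks out
The whole run recomputes cleanly — no discrepancies.

no error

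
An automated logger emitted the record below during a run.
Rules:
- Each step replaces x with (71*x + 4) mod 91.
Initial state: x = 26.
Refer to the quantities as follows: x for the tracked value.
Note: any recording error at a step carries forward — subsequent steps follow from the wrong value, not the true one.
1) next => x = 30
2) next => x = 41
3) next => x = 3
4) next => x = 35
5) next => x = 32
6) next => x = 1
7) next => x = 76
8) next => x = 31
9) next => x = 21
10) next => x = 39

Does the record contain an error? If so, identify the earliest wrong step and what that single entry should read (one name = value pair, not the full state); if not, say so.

step 1: x = (71*26 + 4) mod 91 = 30 -> checks out
step 2: x = (71*30 + 4) mod 91 = 41 -> confirmed correct
step 3: x = (71*41 + 4) mod 91 = 3 -> in agreement
step 4: x = (71*3 + 4) mod 91 = 35 -> in agreement
step 5: x = (71*35 + 4) mod 91 = 32 -> no discrepancy
step 6: x = (71*32 + 4) mod 91 = 1 -> exactly as logged
step 7: x = (71*1 + 4) mod 91 = 75 -> a discrepancy with the record
The earliest wrong entry is at step 7: it should read x = 75.

step 7, x = 75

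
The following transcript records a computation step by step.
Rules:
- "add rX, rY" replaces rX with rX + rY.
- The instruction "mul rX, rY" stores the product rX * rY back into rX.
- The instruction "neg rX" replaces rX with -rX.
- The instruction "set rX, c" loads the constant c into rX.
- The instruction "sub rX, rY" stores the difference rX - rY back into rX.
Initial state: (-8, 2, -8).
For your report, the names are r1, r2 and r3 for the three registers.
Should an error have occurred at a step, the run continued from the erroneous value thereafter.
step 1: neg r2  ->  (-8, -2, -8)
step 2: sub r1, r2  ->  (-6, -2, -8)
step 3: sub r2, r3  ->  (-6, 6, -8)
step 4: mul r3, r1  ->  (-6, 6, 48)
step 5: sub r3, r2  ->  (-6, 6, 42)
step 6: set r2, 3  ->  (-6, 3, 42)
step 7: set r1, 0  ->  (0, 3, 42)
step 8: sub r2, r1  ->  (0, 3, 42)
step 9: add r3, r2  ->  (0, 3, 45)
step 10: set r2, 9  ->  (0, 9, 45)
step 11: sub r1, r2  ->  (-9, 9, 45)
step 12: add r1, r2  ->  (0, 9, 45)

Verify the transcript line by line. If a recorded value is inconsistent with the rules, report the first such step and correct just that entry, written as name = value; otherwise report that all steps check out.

no error

1. r2 = -(2) = -2 (in agreement)
2. r1 = -8 - -2 = -6 (matches)
3. r2 = -2 - -8 = 6 (same as recorded)
4. r3 = -8 * -6 = 48 (exactly as logged)
5. r3 = 48 - 6 = 42 (verified)
6. r2 = 3 (agrees with the transcript)
7. r1 = 0 (verified)
8. r2 = 3 - 0 = 3 (exactly as logged)
9. r3 = 42 + 3 = 45 (no discrepancy)
10. r2 = 9 (in agreement)
11. r1 = 0 - 9 = -9 (same as recorded)
12. r1 = -9 + 9 = 0 (same as recorded)
No step deviates from the rules.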